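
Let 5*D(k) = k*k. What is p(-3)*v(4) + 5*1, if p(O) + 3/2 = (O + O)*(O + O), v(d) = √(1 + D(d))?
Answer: 5 + 69*√105/10 ≈ 75.704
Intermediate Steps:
D(k) = k²/5 (D(k) = (k*k)/5 = k²/5)
v(d) = √(1 + d²/5)
p(O) = -3/2 + 4*O² (p(O) = -3/2 + (O + O)*(O + O) = -3/2 + (2*O)*(2*O) = -3/2 + 4*O²)
p(-3)*v(4) + 5*1 = (-3/2 + 4*(-3)²)*(√(25 + 5*4²)/5) + 5*1 = (-3/2 + 4*9)*(√(25 + 5*16)/5) + 5 = (-3/2 + 36)*(√(25 + 80)/5) + 5 = 69*(√105/5)/2 + 5 = 69*√105/10 + 5 = 5 + 69*√105/10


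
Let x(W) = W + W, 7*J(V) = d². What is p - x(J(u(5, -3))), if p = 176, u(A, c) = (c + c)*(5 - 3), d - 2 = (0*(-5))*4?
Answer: 1224/7 ≈ 174.86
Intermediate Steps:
d = 2 (d = 2 + (0*(-5))*4 = 2 + 0*4 = 2 + 0 = 2)
u(A, c) = 4*c (u(A, c) = (2*c)*2 = 4*c)
J(V) = 4/7 (J(V) = (⅐)*2² = (⅐)*4 = 4/7)
x(W) = 2*W
p - x(J(u(5, -3))) = 176 - 2*4/7 = 176 - 1*8/7 = 176 - 8/7 = 1224/7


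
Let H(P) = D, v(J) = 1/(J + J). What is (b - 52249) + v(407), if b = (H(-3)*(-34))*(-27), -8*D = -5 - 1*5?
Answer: -20798310/407 ≈ -51102.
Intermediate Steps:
v(J) = 1/(2*J)
D = 5/4 (D = -(-5 - 1*5)/8 = -(-5 - 5)/8 = -1/8*(-10) = 5/4 ≈ 1.2500)
H(P) = 5/4
b = 2295/2 (b = ((5/4)*(-34))*(-27) = -85/2*(-27) = 2295/2 ≈ 1147.5)
(b - 52249) + v(407) = (2295/2 - 52249) + (1/2)/407 = -102203/2 + (1/2)*(1/407) = -102203/2 + 1/814 = -20798310/407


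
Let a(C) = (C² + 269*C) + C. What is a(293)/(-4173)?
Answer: -164959/4173 ≈ -39.530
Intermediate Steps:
a(C) = C² + 270*C
a(293)/(-4173) = (293*(270 + 293))/(-4173) = (293*563)*(-1/4173) = 164959*(-1/4173) = -164959/4173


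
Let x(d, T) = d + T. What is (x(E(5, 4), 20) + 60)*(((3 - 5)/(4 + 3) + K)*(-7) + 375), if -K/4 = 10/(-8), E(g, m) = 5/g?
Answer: 27702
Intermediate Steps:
x(d, T) = T + d
K = 5 (K = -40/(-8) = -40*(-1)/8 = -4*(-5/4) = 5)
(x(E(5, 4), 20) + 60)*(((3 - 5)/(4 + 3) + K)*(-7) + 375) = ((20 + 5/5) + 60)*(((3 - 5)/(4 + 3) + 5)*(-7) + 375) = ((20 + 5*(⅕)) + 60)*((-2/7 + 5)*(-7) + 375) = ((20 + 1) + 60)*((-2*⅐ + 5)*(-7) + 375) = (21 + 60)*((-2/7 + 5)*(-7) + 375) = 81*((33/7)*(-7) + 375) = 81*(-33 + 375) = 81*342 = 27702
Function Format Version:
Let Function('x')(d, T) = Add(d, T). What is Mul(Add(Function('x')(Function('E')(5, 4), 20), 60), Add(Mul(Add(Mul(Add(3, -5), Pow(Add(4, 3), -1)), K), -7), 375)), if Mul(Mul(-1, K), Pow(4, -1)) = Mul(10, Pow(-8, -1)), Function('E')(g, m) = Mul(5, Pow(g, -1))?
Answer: 27702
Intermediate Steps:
Function('x')(d, T) = Add(T, d)
K = 5 (K = Mul(-4, Mul(10, Pow(-8, -1))) = Mul(-4, Mul(10, Rational(-1, 8))) = Mul(-4, Rational(-5, 4)) = 5)
Mul(Add(Function('x')(Function('E')(5, 4), 20), 60), Add(Mul(Add(Mul(Add(3, -5), Pow(Add(4, 3), -1)), K), -7), 375)) = Mul(Add(Add(20, Mul(5, Pow(5, -1))), 60), Add(Mul(Add(Mul(Add(3, -5), Pow(Add(4, 3), -1)), 5), -7), 375)) = Mul(Add(Add(20, Mul(5, Rational(1, 5))), 60), Add(Mul(Add(Mul(-2, Pow(7, -1)), 5), -7), 375)) = Mul(Add(Add(20, 1), 60), Add(Mul(Add(Mul(-2, Rational(1, 7)), 5), -7), 375)) = Mul(Add(21, 60), Add(Mul(Add(Rational(-2, 7), 5), -7), 375)) = Mul(81, Add(Mul(Rational(33, 7), -7), 375)) = Mul(81, Add(-33, 375)) = Mul(81, 342) = 27702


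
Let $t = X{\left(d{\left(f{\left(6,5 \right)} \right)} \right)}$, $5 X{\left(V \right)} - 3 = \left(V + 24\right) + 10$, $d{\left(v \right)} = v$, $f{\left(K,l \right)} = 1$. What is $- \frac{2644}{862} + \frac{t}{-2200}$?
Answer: $- \frac{7279189}{2370500} \approx -3.0707$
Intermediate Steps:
$X{\left(V \right)} = \frac{37}{5} + \frac{V}{5}$ ($X{\left(V \right)} = \frac{3}{5} + \frac{\left(V + 24\right) + 10}{5} = \frac{3}{5} + \frac{\left(24 + V\right) + 10}{5} = \frac{3}{5} + \frac{34 + V}{5} = \frac{3}{5} + \left(\frac{34}{5} + \frac{V}{5}\right) = \frac{37}{5} + \frac{V}{5}$)
$t = \frac{38}{5}$ ($t = \frac{37}{5} + \frac{1}{5} \cdot 1 = \frac{37}{5} + \frac{1}{5} = \frac{38}{5} \approx 7.6$)
$- \frac{2644}{862} + \frac{t}{-2200} = - \frac{2644}{862} + \frac{38}{5 \left(-2200\right)} = \left(-2644\right) \frac{1}{862} + \frac{38}{5} \left(- \frac{1}{2200}\right) = - \frac{1322}{431} - \frac{19}{5500} = - \frac{7279189}{2370500}$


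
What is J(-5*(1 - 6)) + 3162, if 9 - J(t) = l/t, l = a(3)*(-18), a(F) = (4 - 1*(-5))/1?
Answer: 79437/25 ≈ 3177.5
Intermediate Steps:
a(F) = 9 (a(F) = (4 + 5)*1 = 9*1 = 9)
l = -162 (l = 9*(-18) = -162)
J(t) = 9 + 162/t (J(t) = 9 - (-162)/t = 9 + 162/t)
J(-5*(1 - 6)) + 3162 = (9 + 162/((-5*(1 - 6)))) + 3162 = (9 + 162/((-5*(-5)))) + 3162 = (9 + 162/25) + 3162 = 387/25 + 3162 = 79437/25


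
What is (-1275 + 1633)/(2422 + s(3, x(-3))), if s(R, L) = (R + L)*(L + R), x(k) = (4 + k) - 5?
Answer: 358/2423 ≈ 0.14775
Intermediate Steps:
x(k) = -1 + k
s(R, L) = (L + R)² (s(R, L) = (L + R)*(L + R) = (L + R)²)
(-1275 + 1633)/(2422 + s(3, x(-3))) = (-1275 + 1633)/(2422 + ((-1 - 3) + 3)²) = 358/(2422 + (-4 + 3)²) = 358/(2422 + (-1)²) = 358/(2422 + 1) = 358/2423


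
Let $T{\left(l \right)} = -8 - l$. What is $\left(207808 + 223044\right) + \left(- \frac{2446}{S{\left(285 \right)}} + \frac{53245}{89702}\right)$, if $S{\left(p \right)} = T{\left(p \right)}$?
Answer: $\frac{11324182840349}{26282686} \approx 4.3086 \cdot 10^{5}$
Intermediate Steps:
$S{\left(p \right)} = -8 - p$
$\left(207808 + 223044\right) + \left(- \frac{2446}{S{\left(285 \right)}} + \frac{53245}{89702}\right) = \left(207808 + 223044\right) - \left(- \frac{53245}{89702} + \frac{2446}{-8 - 285}\right) = 430852 - \left(- \frac{53245}{89702} + \frac{2446}{-8 - 285}\right) = 430852 - \left(- \frac{53245}{89702} + \frac{2446}{-293}\right) = 430852 + \left(\left(-2446\right) \left(- \frac{1}{293}\right) + \frac{53245}{89702}\right) = 430852 + \left(\frac{2446}{293} + \frac{53245}{89702}\right) = 430852 + \frac{235011877}{26282686} = \frac{11324182840349}{26282686}$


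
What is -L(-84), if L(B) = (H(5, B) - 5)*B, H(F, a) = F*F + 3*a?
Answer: -19488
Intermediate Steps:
H(F, a) = F**2 + 3*a
L(B) = B*(20 + 3*B) (L(B) = ((5**2 + 3*B) - 5)*B = ((25 + 3*B) - 5)*B = (20 + 3*B)*B = B*(20 + 3*B))
-L(-84) = -(-84)*(20 + 3*(-84)) = -(-84)*(20 - 252) = -(-84)*(-232) = -1*19488 = -19488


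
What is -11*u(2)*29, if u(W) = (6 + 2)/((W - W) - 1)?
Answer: 2552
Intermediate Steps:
u(W) = -8 (u(W) = 8/(0 - 1) = 8/(-1) = 8*(-1) = -8)
-11*u(2)*29 = -11*(-8)*29 = 88*29 = 2552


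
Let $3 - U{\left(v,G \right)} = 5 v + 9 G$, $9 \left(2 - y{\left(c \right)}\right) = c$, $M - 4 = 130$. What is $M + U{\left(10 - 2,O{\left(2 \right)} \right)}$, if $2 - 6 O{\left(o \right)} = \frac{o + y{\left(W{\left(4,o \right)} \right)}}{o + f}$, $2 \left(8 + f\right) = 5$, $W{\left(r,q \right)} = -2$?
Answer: $\frac{1936}{21} \approx 92.19$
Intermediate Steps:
$M = 134$ ($M = 4 + 130 = 134$)
$y{\left(c \right)} = 2 - \frac{c}{9}$
$f = - \frac{11}{2}$ ($f = -8 + \frac{1}{2} \cdot 5 = -8 + \frac{5}{2} = - \frac{11}{2} \approx -5.5$)
$O{\left(o \right)} = \frac{1}{3} - \frac{\frac{20}{9} + o}{6 \left(- \frac{11}{2} + o\right)}$ ($O{\left(o \right)} = \frac{1}{3} - \frac{\left(o + \left(2 - - \frac{2}{9}\right)\right) \frac{1}{o - \frac{11}{2}}}{6} = \frac{1}{3} - \frac{\left(o + \left(2 + \frac{2}{9}\right)\right) \frac{1}{- \frac{11}{2} + o}}{6} = \frac{1}{3} - \frac{\left(o + \frac{20}{9}\right) \frac{1}{- \frac{11}{2} + o}}{6} = \frac{1}{3} - \frac{\left(\frac{20}{9} + o\right) \frac{1}{- \frac{11}{2} + o}}{6} = \frac{1}{3} - \frac{\frac{1}{- \frac{11}{2} + o} \left(\frac{20}{9} + o\right)}{6} = \frac{1}{3} - \frac{\frac{20}{9} + o}{6 \left(- \frac{11}{2} + o\right)}$)
$U{\left(v,G \right)} = 3 - 9 G - 5 v$ ($U{\left(v,G \right)} = 3 - \left(5 v + 9 G\right) = 3 - 9 G - 5 v$)
$M + U{\left(10 - 2,O{\left(2 \right)} \right)} = 134 - \left(-3 + 5 \left(10 - 2\right) + 9 \cdot \frac{1}{27} \frac{1}{-11 + 2 \cdot 2} \left(-119 + 9 \cdot 2\right)\right) = 134 - \left(37 + 9 \cdot \frac{1}{27} \frac{1}{-11 + 4} \left(-119 + 18\right)\right) = 134 - \left(37 + 9 \cdot \frac{1}{27} \frac{1}{-7} \left(-101\right)\right) = 134 - \left(37 + 9 \cdot \frac{1}{27} \left(- \frac{1}{7}\right) \left(-101\right)\right) = 134 - \frac{878}{21} = \frac{1936}{21}$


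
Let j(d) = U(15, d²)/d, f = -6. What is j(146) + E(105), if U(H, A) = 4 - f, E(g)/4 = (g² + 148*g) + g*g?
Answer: 10976285/73 ≈ 1.5036e+5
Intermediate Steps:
E(g) = 8*g² + 592*g (E(g) = 4*((g² + 148*g) + g*g) = 4*((g² + 148*g) + g²) = 4*(2*g² + 148*g) = 8*g² + 592*g)
U(H, A) = 10 (U(H, A) = 4 - 1*(-6) = 4 + 6 = 10)
j(d) = 10/d
j(146) + E(105) = 10/146 + 8*105*(74 + 105) = 10*(1/146) + 8*105*179 = 5/73 + 150360 = 10976285/73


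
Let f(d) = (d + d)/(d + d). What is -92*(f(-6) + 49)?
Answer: -4600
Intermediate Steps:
f(d) = 1 (f(d) = (2*d)/((2*d)) = (2*d)*(1/(2*d)) = 1)
-92*(f(-6) + 49) = -92*(1 + 49) = -92*50 = -4600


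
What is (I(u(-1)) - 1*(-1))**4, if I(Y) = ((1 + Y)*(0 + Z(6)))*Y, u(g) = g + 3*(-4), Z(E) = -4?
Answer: 150644120641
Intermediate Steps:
u(g) = -12 + g (u(g) = g - 12 = -12 + g)
I(Y) = Y*(-4 - 4*Y) (I(Y) = ((1 + Y)*(0 - 4))*Y = ((1 + Y)*(-4))*Y = (-4 - 4*Y)*Y = Y*(-4 - 4*Y))
(I(u(-1)) - 1*(-1))**4 = (-4*(-12 - 1)*(1 + (-12 - 1)) - 1*(-1))**4 = (-4*(-13)*(1 - 13) + 1)**4 = (-4*(-13)*(-12) + 1)**4 = (-624 + 1)**4 = (-623)**4 = 150644120641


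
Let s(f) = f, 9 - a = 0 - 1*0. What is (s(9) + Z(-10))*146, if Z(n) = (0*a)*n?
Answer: 1314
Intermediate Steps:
a = 9 (a = 9 - (0 - 1*0) = 9 - (0 + 0) = 9 - 1*0 = 9 + 0 = 9)
Z(n) = 0 (Z(n) = (0*9)*n = 0*n = 0)
(s(9) + Z(-10))*146 = (9 + 0)*146 = 9*146 = 1314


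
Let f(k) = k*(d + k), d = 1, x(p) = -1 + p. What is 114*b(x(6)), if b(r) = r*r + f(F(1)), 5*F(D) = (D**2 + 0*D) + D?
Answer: 72846/25 ≈ 2913.8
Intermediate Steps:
F(D) = D/5 + D**2/5 (F(D) = ((D**2 + 0*D) + D)/5 = ((D**2 + 0) + D)/5 = (D**2 + D)/5 = (D + D**2)/5 = D/5 + D**2/5)
f(k) = k*(1 + k)
b(r) = 14/25 + r**2 (b(r) = r*r + ((1/5)*1*(1 + 1))*(1 + (1/5)*1*(1 + 1)) = r**2 + ((1/5)*1*2)*(1 + (1/5)*1*2) = r**2 + 2*(1 + 2/5)/5 = r**2 + (2/5)*(7/5) = r**2 + 14/25 = 14/25 + r**2)
114*b(x(6)) = 114*(14/25 + (-1 + 6)**2) = 114*(14/25 + 5**2) = 114*(14/25 + 25) = 114*(639/25) = 72846/25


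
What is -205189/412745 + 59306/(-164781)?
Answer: -58289503579/68012533845 ≈ -0.85704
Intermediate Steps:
-205189/412745 + 59306/(-164781) = -205189*1/412745 + 59306*(-1/164781) = -205189/412745 - 59306/164781 = -58289503579/68012533845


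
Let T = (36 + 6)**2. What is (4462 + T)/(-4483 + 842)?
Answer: -566/331 ≈ -1.7100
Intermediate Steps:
T = 1764 (T = 42**2 = 1764)
(4462 + T)/(-4483 + 842) = (4462 + 1764)/(-4483 + 842) = 6226/(-3641) = 6226*(-1/3641) = -566/331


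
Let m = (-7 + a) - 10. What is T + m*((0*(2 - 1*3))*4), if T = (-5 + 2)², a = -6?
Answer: 9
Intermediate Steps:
m = -23 (m = (-7 - 6) - 10 = -13 - 10 = -23)
T = 9 (T = (-3)² = 9)
T + m*((0*(2 - 1*3))*4) = 9 - 23*0*(2 - 1*3)*4 = 9 - 23*0*(2 - 3)*4 = 9 - 23*0*(-1)*4 = 9 - 0*4 = 9 - 23*0 = 9 + 0 = 9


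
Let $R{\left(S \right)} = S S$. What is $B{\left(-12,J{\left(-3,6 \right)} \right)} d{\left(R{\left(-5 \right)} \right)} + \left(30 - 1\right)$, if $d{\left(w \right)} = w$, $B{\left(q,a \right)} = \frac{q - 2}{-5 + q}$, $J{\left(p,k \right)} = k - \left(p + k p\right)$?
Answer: $\frac{843}{17} \approx 49.588$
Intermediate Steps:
$J{\left(p,k \right)} = k - p - k p$ ($J{\left(p,k \right)} = k - \left(p + k p\right) = k - p - k p$)
$B{\left(q,a \right)} = \frac{-2 + q}{-5 + q}$
$R{\left(S \right)} = S^{2}$
$B{\left(-12,J{\left(-3,6 \right)} \right)} d{\left(R{\left(-5 \right)} \right)} + \left(30 - 1\right) = \frac{-2 - 12}{-5 - 12} \left(-5\right)^{2} + \left(30 - 1\right) = \frac{1}{-17} \left(-14\right) 25 + 29 = \left(- \frac{1}{17}\right) \left(-14\right) 25 + 29 = \frac{14}{17} \cdot 25 + 29 = \frac{350}{17} + 29 = \frac{843}{17}$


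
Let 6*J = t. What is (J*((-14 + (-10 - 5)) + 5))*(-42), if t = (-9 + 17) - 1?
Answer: 1176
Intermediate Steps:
t = 7 (t = 8 - 1 = 7)
J = 7/6 (J = (1/6)*7 = 7/6 ≈ 1.1667)
(J*((-14 + (-10 - 5)) + 5))*(-42) = (7*((-14 + (-10 - 5)) + 5)/6)*(-42) = (7*((-14 - 15) + 5)/6)*(-42) = (7*(-29 + 5)/6)*(-42) = ((7/6)*(-24))*(-42) = -28*(-42) = 1176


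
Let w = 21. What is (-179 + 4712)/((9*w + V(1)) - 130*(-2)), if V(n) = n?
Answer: 1511/150 ≈ 10.073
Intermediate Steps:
(-179 + 4712)/((9*w + V(1)) - 130*(-2)) = (-179 + 4712)/((9*21 + 1) - 130*(-2)) = 4533/((189 + 1) + 260) = 4533/(190 + 260) = 4533/450 = 4533*(1/450) = 1511/150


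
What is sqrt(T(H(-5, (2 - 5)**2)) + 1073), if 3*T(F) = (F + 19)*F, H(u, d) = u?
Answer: sqrt(9447)/3 ≈ 32.399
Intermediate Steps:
T(F) = F*(19 + F)/3 (T(F) = ((F + 19)*F)/3 = ((19 + F)*F)/3 = (F*(19 + F))/3 = F*(19 + F)/3)
sqrt(T(H(-5, (2 - 5)**2)) + 1073) = sqrt((1/3)*(-5)*(19 - 5) + 1073) = sqrt((1/3)*(-5)*14 + 1073) = sqrt(-70/3 + 1073) = sqrt(3149/3) = sqrt(9447)/3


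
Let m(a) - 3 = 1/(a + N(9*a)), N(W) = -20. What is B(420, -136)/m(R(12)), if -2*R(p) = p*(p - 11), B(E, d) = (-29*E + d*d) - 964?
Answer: 139152/77 ≈ 1807.2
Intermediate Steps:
B(E, d) = -964 + d² - 29*E (B(E, d) = (-29*E + d²) - 964 = (d² - 29*E) - 964 = -964 + d² - 29*E)
R(p) = -p*(-11 + p)/2 (R(p) = -p*(p - 11)/2 = -p*(-11 + p)/2)
m(a) = 3 + 1/(-20 + a) (m(a) = 3 + 1/(a - 20) = 3 + 1/(-20 + a))
B(420, -136)/m(R(12)) = (-964 + (-136)² - 29*420)/(((-59 + 3*((½)*12*(11 - 1*12)))/(-20 + (½)*12*(11 - 1*12)))) = (-964 + 18496 - 12180)/(((-59 + 3*((½)*12*(11 - 12)))/(-20 + (½)*12*(11 - 12)))) = 5352/(((-59 + 3*((½)*12*(-1)))/(-20 + (½)*12*(-1)))) = 5352/(((-59 + 3*(-6))/(-20 - 6))) = 5352/(((-59 - 18)/(-26))) = 5352/((-1/26*(-77))) = 5352/(77/26) = 5352*(26/77) = 139152/77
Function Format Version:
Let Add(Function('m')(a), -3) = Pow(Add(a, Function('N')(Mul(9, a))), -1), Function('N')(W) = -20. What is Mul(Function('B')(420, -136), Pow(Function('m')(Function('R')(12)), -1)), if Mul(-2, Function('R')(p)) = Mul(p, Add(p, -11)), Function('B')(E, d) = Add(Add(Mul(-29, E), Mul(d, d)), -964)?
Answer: Rational(139152, 77) ≈ 1807.2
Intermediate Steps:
Function('B')(E, d) = Add(-964, Pow(d, 2), Mul(-29, E)) (Function('B')(E, d) = Add(Add(Mul(-29, E), Pow(d, 2)), -964) = Add(Add(Pow(d, 2), Mul(-29, E)), -964) = Add(-964, Pow(d, 2), Mul(-29, E)))
Function('R')(p) = Mul(Rational(-1, 2), p, Add(-11, p)) (Function('R')(p) = Mul(Rational(-1, 2), Mul(p, Add(p, -11))) = Mul(Rational(-1, 2), Mul(p, Add(-11, p))) = Mul(Rational(-1, 2), p, Add(-11, p)))
Function('m')(a) = Add(3, Pow(Add(-20, a), -1)) (Function('m')(a) = Add(3, Pow(Add(a, -20), -1)) = Add(3, Pow(Add(-20, a), -1)))
Mul(Function('B')(420, -136), Pow(Function('m')(Function('R')(12)), -1)) = Mul(Add(-964, Pow(-136, 2), Mul(-29, 420)), Pow(Mul(Pow(Add(-20, Mul(Rational(1, 2), 12, Add(11, Mul(-1, 12)))), -1), Add(-59, Mul(3, Mul(Rational(1, 2), 12, Add(11, Mul(-1, 12)))))), -1)) = Mul(Add(-964, 18496, -12180), Pow(Mul(Pow(Add(-20, Mul(Rational(1, 2), 12, Add(11, -12))), -1), Add(-59, Mul(3, Mul(Rational(1, 2), 12, Add(11, -12))))), -1)) = Mul(5352, Pow(Mul(Pow(Add(-20, Mul(Rational(1, 2), 12, -1)), -1), Add(-59, Mul(3, Mul(Rational(1, 2), 12, -1)))), -1)) = Mul(5352, Pow(Mul(Pow(Add(-20, -6), -1), Add(-59, Mul(3, -6))), -1)) = Mul(5352, Pow(Mul(Pow(-26, -1), Add(-59, -18)), -1)) = Mul(5352, Pow(Mul(Rational(-1, 26), -77), -1)) = Mul(5352, Pow(Rational(77, 26), -1)) = Mul(5352, Rational(26, 77)) = Rational(139152, 77)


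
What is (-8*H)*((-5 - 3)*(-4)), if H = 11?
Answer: -2816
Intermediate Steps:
(-8*H)*((-5 - 3)*(-4)) = (-8*11)*((-5 - 3)*(-4)) = -(-704)*(-4) = -88*32 = -2816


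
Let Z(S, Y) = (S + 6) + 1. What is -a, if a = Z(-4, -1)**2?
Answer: -9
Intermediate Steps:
Z(S, Y) = 7 + S (Z(S, Y) = (6 + S) + 1 = 7 + S)
a = 9 (a = (7 - 4)**2 = 3**2 = 9)
-a = -1*9 = -9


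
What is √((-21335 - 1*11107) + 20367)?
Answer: 5*I*√483 ≈ 109.89*I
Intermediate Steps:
√((-21335 - 1*11107) + 20367) = √((-21335 - 11107) + 20367) = √(-32442 + 20367) = √(-12075) = 5*I*√483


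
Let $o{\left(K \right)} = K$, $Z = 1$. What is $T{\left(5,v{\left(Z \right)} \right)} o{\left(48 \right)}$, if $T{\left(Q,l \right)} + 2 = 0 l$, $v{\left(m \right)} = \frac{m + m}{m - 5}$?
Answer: $-96$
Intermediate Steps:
$v{\left(m \right)} = \frac{2 m}{-5 + m}$
$T{\left(Q,l \right)} = -2$ ($T{\left(Q,l \right)} = -2 + 0 l = -2 + 0 = -2$)
$T{\left(5,v{\left(Z \right)} \right)} o{\left(48 \right)} = \left(-2\right) 48 = -96$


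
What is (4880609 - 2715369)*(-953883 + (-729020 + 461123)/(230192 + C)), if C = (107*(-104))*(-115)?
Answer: -129939630115638805/62913 ≈ -2.0654e+12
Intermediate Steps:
C = 1279720 (C = -11128*(-115) = 1279720)
(4880609 - 2715369)*(-953883 + (-729020 + 461123)/(230192 + C)) = (4880609 - 2715369)*(-953883 + (-729020 + 461123)/(230192 + 1279720)) = 2165240*(-953883 - 267897/1509912) = 2165240*(-953883 - 267897*1/1509912) = 2165240*(-953883 - 89299/503304) = 2165240*(-480093218731/503304) = -129939630115638805/62913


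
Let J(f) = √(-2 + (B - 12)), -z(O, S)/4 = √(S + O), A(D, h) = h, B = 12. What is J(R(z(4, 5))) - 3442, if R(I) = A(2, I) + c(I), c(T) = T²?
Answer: -3442 + I*√2 ≈ -3442.0 + 1.4142*I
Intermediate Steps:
z(O, S) = -4*√(O + S) (z(O, S) = -4*√(S + O) = -4*√(O + S))
R(I) = I + I²
J(f) = I*√2 (J(f) = √(-2 + (12 - 12)) = √(-2 + 0) = √(-2) = I*√2)
J(R(z(4, 5))) - 3442 = I*√2 - 3442 = -3442 + I*√2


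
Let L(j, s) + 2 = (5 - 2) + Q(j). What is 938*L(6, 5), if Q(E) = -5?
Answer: -3752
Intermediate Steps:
L(j, s) = -4 (L(j, s) = -2 + ((5 - 2) - 5) = -2 + (3 - 5) = -2 - 2 = -4)
938*L(6, 5) = 938*(-4) = -3752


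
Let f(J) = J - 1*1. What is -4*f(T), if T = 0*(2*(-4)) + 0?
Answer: 4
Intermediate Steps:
T = 0 (T = 0*(-8) + 0 = 0 + 0 = 0)
f(J) = -1 + J (f(J) = J - 1 = -1 + J)
-4*f(T) = -4*(-1 + 0) = -4*(-1) = 4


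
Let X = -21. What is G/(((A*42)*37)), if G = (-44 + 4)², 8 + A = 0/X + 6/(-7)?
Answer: -400/3441 ≈ -0.11625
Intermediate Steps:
A = -62/7 (A = -8 + (0/(-21) + 6/(-7)) = -8 + (0*(-1/21) + 6*(-⅐)) = -8 + (0 - 6/7) = -8 - 6/7 = -62/7 ≈ -8.8571)
G = 1600 (G = (-40)² = 1600)
G/(((A*42)*37)) = 1600/((-62/7*42*37)) = 1600/((-372*37)) = 1600/(-13764) = 1600*(-1/13764) = -400/3441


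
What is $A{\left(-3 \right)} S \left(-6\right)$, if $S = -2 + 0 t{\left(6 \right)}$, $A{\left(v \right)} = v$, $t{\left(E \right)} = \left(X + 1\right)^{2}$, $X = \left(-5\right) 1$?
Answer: $-36$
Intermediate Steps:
$X = -5$
$t{\left(E \right)} = 16$ ($t{\left(E \right)} = \left(-5 + 1\right)^{2} = \left(-4\right)^{2} = 16$)
$S = -2$ ($S = -2 + 0 \cdot 16 = -2 + 0 = -2$)
$A{\left(-3 \right)} S \left(-6\right) = \left(-3\right) \left(-2\right) \left(-6\right) = 6 \left(-6\right) = -36$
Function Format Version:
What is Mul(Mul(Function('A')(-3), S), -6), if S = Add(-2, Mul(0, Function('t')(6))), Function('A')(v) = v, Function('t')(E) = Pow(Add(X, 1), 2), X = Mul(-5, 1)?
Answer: -36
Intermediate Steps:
X = -5
Function('t')(E) = 16 (Function('t')(E) = Pow(Add(-5, 1), 2) = Pow(-4, 2) = 16)
S = -2 (S = Add(-2, Mul(0, 16)) = Add(-2, 0) = -2)
Mul(Mul(Function('A')(-3), S), -6) = Mul(Mul(-3, -2), -6) = Mul(6, -6) = -36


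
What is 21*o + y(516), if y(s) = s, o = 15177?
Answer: 319233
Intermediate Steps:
21*o + y(516) = 21*15177 + 516 = 318717 + 516 = 319233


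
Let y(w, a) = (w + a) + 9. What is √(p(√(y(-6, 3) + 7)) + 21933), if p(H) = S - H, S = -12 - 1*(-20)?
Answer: √(21941 - √13) ≈ 148.11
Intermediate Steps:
y(w, a) = 9 + a + w (y(w, a) = (a + w) + 9 = 9 + a + w)
S = 8 (S = -12 + 20 = 8)
p(H) = 8 - H
√(p(√(y(-6, 3) + 7)) + 21933) = √((8 - √((9 + 3 - 6) + 7)) + 21933) = √((8 - √(6 + 7)) + 21933) = √((8 - √13) + 21933) = √(21941 - √13)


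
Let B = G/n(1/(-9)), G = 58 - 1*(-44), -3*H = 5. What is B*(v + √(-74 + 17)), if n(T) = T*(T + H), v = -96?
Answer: -49572 + 4131*I*√57/8 ≈ -49572.0 + 3898.5*I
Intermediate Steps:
H = -5/3 (H = -⅓*5 = -5/3 ≈ -1.6667)
G = 102 (G = 58 + 44 = 102)
n(T) = T*(-5/3 + T) (n(T) = T*(T - 5/3) = T*(-5/3 + T))
B = 4131/8 (B = 102/(((⅓)*(-5 + 3/(-9))/(-9))) = 102/(((⅓)*(-⅑)*(-5 + 3*(-⅑)))) = 102/(((⅓)*(-⅑)*(-5 - ⅓))) = 102/(((⅓)*(-⅑)*(-16/3))) = 102/(16/81) = 102*(81/16) = 4131/8 ≈ 516.38)
B*(v + √(-74 + 17)) = 4131*(-96 + √(-74 + 17))/8 = 4131*(-96 + √(-57))/8 = 4131*(-96 + I*√57)/8 = -49572 + 4131*I*√57/8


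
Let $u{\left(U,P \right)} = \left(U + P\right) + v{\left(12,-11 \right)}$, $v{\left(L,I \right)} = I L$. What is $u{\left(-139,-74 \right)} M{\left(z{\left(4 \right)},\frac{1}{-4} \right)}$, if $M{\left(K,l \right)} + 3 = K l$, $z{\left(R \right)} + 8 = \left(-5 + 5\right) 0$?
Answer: $345$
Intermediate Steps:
$z{\left(R \right)} = -8$ ($z{\left(R \right)} = -8 + \left(-5 + 5\right) 0 = -8 + 0 \cdot 0 = -8 + 0 = -8$)
$u{\left(U,P \right)} = -132 + P + U$ ($u{\left(U,P \right)} = \left(U + P\right) - 132 = \left(P + U\right) - 132 = -132 + P + U$)
$M{\left(K,l \right)} = -3 + K l$
$u{\left(-139,-74 \right)} M{\left(z{\left(4 \right)},\frac{1}{-4} \right)} = \left(-132 - 74 - 139\right) \left(-3 - \frac{8}{-4}\right) = - 345 \left(-3 - -2\right) = - 345 \left(-3 + 2\right) = \left(-345\right) \left(-1\right) = 345$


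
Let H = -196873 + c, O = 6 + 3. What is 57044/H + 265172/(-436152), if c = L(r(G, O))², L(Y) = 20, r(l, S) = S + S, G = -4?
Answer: -6414916087/7141007658 ≈ -0.89832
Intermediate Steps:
O = 9
r(l, S) = 2*S
c = 400 (c = 20² = 400)
H = -196473 (H = -196873 + 400 = -196473)
57044/H + 265172/(-436152) = 57044/(-196473) + 265172/(-436152) = 57044*(-1/196473) + 265172*(-1/436152) = -57044/196473 - 66293/109038 = -6414916087/7141007658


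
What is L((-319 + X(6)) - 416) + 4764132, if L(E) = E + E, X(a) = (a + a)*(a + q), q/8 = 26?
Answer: 4767798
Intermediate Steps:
q = 208 (q = 8*26 = 208)
X(a) = 2*a*(208 + a) (X(a) = (a + a)*(a + 208) = (2*a)*(208 + a) = 2*a*(208 + a))
L(E) = 2*E
L((-319 + X(6)) - 416) + 4764132 = 2*((-319 + 2*6*(208 + 6)) - 416) + 4764132 = 2*((-319 + 2*6*214) - 416) + 4764132 = 2*((-319 + 2568) - 416) + 4764132 = 2*(2249 - 416) + 4764132 = 2*1833 + 4764132 = 3666 + 4764132 = 4767798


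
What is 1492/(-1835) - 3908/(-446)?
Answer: 3252874/409205 ≈ 7.9492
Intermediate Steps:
1492/(-1835) - 3908/(-446) = 1492*(-1/1835) - 3908*(-1/446) = -1492/1835 + 1954/223 = 3252874/409205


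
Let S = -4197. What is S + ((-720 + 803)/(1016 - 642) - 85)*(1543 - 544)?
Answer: -33244971/374 ≈ -88890.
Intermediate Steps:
S + ((-720 + 803)/(1016 - 642) - 85)*(1543 - 544) = -4197 + ((-720 + 803)/(1016 - 642) - 85)*(1543 - 544) = -4197 + (83/374 - 85)*999 = -4197 - 31707/374*999 = -4197 - 31675293/374 = -33244971/374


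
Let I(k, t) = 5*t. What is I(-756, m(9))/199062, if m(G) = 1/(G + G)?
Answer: 5/3583116 ≈ 1.3954e-6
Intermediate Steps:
m(G) = 1/(2*G)
I(-756, m(9))/199062 = (5*((½)/9))/199062 = (5*((½)*(⅑)))*(1/199062) = (5*(1/18))*(1/199062) = (5/18)*(1/199062) = 5/3583116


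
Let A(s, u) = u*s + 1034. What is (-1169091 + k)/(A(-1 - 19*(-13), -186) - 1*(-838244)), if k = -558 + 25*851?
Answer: -574187/396761 ≈ -1.4472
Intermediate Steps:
A(s, u) = 1034 + s*u (A(s, u) = s*u + 1034 = 1034 + s*u)
k = 20717 (k = -558 + 21275 = 20717)
(-1169091 + k)/(A(-1 - 19*(-13), -186) - 1*(-838244)) = (-1169091 + 20717)/((1034 + (-1 - 19*(-13))*(-186)) - 1*(-838244)) = -1148374/((1034 + (-1 + 247)*(-186)) + 838244) = -1148374/((1034 + 246*(-186)) + 838244) = -1148374/((1034 - 45756) + 838244) = -1148374/(-44722 + 838244) = -1148374/793522 = -1148374*1/793522 = -574187/396761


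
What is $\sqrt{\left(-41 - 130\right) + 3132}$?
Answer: $3 \sqrt{329} \approx 54.415$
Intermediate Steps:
$\sqrt{\left(-41 - 130\right) + 3132} = \sqrt{-171 + 3132} = \sqrt{2961} = 3 \sqrt{329}$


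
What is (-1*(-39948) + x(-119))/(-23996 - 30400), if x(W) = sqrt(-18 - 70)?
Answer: -3329/4533 - I*sqrt(22)/27198 ≈ -0.73439 - 0.00017245*I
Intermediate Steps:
x(W) = 2*I*sqrt(22) (x(W) = sqrt(-88) = 2*I*sqrt(22))
(-1*(-39948) + x(-119))/(-23996 - 30400) = (-1*(-39948) + 2*I*sqrt(22))/(-23996 - 30400) = (39948 + 2*I*sqrt(22))/(-54396) = (39948 + 2*I*sqrt(22))*(-1/54396) = -3329/4533 - I*sqrt(22)/27198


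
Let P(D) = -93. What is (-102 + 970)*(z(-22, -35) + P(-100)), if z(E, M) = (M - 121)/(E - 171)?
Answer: -15444324/193 ≈ -80022.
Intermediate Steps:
z(E, M) = (-121 + M)/(-171 + E)
(-102 + 970)*(z(-22, -35) + P(-100)) = (-102 + 970)*((-121 - 35)/(-171 - 22) - 93) = 868*(-156/(-193) - 93) = 868*(-1/193*(-156) - 93) = 868*(156/193 - 93) = 868*(-17793/193) = -15444324/193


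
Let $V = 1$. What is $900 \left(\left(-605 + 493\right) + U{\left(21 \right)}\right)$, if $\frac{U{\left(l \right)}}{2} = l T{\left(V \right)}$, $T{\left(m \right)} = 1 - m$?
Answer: $-100800$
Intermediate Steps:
$U{\left(l \right)} = 0$ ($U{\left(l \right)} = 2 l \left(1 - 1\right) = 2 l 0 = 2 \cdot 0 = 0$)
$900 \left(\left(-605 + 493\right) + U{\left(21 \right)}\right) = 900 \left(\left(-605 + 493\right) + 0\right) = 900 \left(-112 + 0\right) = 900 \left(-112\right) = -100800$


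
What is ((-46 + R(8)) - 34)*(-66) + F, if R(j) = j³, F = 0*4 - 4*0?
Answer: -28512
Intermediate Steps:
F = 0 (F = 0 + 0 = 0)
((-46 + R(8)) - 34)*(-66) + F = ((-46 + 8³) - 34)*(-66) + 0 = ((-46 + 512) - 34)*(-66) + 0 = (466 - 34)*(-66) + 0 = 432*(-66) + 0 = -28512 + 0 = -28512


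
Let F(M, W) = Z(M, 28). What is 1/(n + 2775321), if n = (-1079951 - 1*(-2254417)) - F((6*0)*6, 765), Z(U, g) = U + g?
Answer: 1/3949759 ≈ 2.5318e-7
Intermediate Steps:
F(M, W) = 28 + M (F(M, W) = M + 28 = 28 + M)
n = 1174438 (n = (-1079951 - 1*(-2254417)) - (28 + (6*0)*6) = (-1079951 + 2254417) - (28 + 0*6) = 1174466 - (28 + 0) = 1174466 - 1*28 = 1174466 - 28 = 1174438)
1/(n + 2775321) = 1/(1174438 + 2775321) = 1/3949759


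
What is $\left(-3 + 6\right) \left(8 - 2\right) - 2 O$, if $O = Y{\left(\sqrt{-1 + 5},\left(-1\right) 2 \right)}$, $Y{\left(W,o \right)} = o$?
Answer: $22$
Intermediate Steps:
$O = -2$ ($O = \left(-1\right) 2 = -2$)
$\left(-3 + 6\right) \left(8 - 2\right) - 2 O = \left(-3 + 6\right) \left(8 - 2\right) - -4 = 3 \cdot 6 + 4 = 18 + 4 = 22$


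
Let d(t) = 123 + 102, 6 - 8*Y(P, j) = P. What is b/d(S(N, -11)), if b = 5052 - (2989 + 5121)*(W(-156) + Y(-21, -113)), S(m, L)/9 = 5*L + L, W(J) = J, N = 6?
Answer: 1657121/300 ≈ 5523.7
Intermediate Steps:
Y(P, j) = 3/4 - P/8
S(m, L) = 54*L (S(m, L) = 9*(5*L + L) = 9*(6*L) = 54*L)
b = 4971363/4 (b = 5052 - (2989 + 5121)*(-156 + (3/4 - 1/8*(-21))) = 5052 - 8110*(-156 + (3/4 + 21/8)) = 5052 - 8110*(-156 + 27/8) = 5052 - 8110*(-1221)/8 = 5052 - 1*(-4951155/4) = 5052 + 4951155/4 = 4971363/4 ≈ 1.2428e+6)
d(t) = 225
b/d(S(N, -11)) = (4971363/4)/225 = (4971363/4)*(1/225) = 1657121/300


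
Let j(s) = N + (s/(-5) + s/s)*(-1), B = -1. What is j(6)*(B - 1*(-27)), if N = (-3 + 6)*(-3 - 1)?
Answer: -1534/5 ≈ -306.80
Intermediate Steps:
N = -12 (N = 3*(-4) = -12)
j(s) = -13 + s/5 (j(s) = -12 + (s/(-5) + s/s)*(-1) = -12 + (s*(-1/5) + 1)*(-1) = -12 + (-s/5 + 1)*(-1) = -12 + (1 - s/5)*(-1) = -12 + (-1 + s/5) = -13 + s/5)
j(6)*(B - 1*(-27)) = (-13 + (1/5)*6)*(-1 - 1*(-27)) = (-13 + 6/5)*(-1 + 27) = -59/5*26 = -1534/5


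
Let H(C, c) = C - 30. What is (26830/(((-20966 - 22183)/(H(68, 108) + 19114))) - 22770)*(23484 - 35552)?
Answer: 316806360360/757 ≈ 4.1850e+8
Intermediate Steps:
H(C, c) = -30 + C
(26830/(((-20966 - 22183)/(H(68, 108) + 19114))) - 22770)*(23484 - 35552) = (26830/(((-20966 - 22183)/((-30 + 68) + 19114))) - 22770)*(23484 - 35552) = (26830/((-43149/(38 + 19114))) - 22770)*(-12068) = (26830/((-43149/19152)) - 22770)*(-12068) = (26830/((-43149*1/19152)) - 22770)*(-12068) = (26830/(-757/336) - 22770)*(-12068) = (26830*(-336/757) - 22770)*(-12068) = (-9014880/757 - 22770)*(-12068) = -26251770/757*(-12068) = 316806360360/757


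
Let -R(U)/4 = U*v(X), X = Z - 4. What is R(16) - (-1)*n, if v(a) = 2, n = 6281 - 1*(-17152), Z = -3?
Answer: 23305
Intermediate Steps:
X = -7 (X = -3 - 4 = -7)
n = 23433 (n = 6281 + 17152 = 23433)
R(U) = -8*U (R(U) = -4*U*2 = -8*U)
R(16) - (-1)*n = -8*16 - (-1)*23433 = -128 - 1*(-23433) = -128 + 23433 = 23305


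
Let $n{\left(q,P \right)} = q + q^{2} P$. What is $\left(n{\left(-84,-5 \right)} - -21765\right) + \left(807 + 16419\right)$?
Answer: $3627$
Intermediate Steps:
$n{\left(q,P \right)} = q + P q^{2}$
$\left(n{\left(-84,-5 \right)} - -21765\right) + \left(807 + 16419\right) = \left(- 84 \left(1 - -420\right) - -21765\right) + \left(807 + 16419\right) = \left(- 84 \left(1 + 420\right) + 21765\right) + 17226 = \left(\left(-84\right) 421 + 21765\right) + 17226 = \left(-35364 + 21765\right) + 17226 = -13599 + 17226 = 3627$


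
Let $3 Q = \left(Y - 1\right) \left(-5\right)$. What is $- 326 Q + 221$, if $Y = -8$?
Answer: $-4669$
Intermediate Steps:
$Q = 15$ ($Q = \frac{\left(-8 - 1\right) \left(-5\right)}{3} = \frac{\left(-9\right) \left(-5\right)}{3} = \frac{1}{3} \cdot 45 = 15$)
$- 326 Q + 221 = \left(-326\right) 15 + 221 = -4890 + 221 = -4669$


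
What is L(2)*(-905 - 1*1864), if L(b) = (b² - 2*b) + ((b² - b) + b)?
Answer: -11076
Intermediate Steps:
L(b) = -2*b + 2*b² (L(b) = (b² - 2*b) + b² = -2*b + 2*b²)
L(2)*(-905 - 1*1864) = (2*2*(-1 + 2))*(-905 - 1*1864) = (2*2*1)*(-905 - 1864) = 4*(-2769) = -11076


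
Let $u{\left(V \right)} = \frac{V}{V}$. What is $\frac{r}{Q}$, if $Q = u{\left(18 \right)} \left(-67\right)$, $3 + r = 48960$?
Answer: $- \frac{48957}{67} \approx -730.7$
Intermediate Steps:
$r = 48957$ ($r = -3 + 48960 = 48957$)
$u{\left(V \right)} = 1$
$Q = -67$ ($Q = 1 \left(-67\right) = -67$)
$\frac{r}{Q} = \frac{48957}{-67} = 48957 \left(- \frac{1}{67}\right) = - \frac{48957}{67}$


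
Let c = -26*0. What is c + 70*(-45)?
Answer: -3150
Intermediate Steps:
c = 0
c + 70*(-45) = 0 + 70*(-45) = 0 - 3150 = -3150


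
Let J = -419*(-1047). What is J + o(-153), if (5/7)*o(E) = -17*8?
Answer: 2192513/5 ≈ 4.3850e+5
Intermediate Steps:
o(E) = -952/5 (o(E) = 7*(-17*8)/5 = (7/5)*(-136) = -952/5)
J = 438693
J + o(-153) = 438693 - 952/5 = 2192513/5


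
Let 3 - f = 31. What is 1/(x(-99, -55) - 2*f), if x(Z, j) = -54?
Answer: ½ ≈ 0.50000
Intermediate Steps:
f = -28 (f = 3 - 1*31 = 3 - 31 = -28)
1/(x(-99, -55) - 2*f) = 1/(-54 - 2*(-28)) = 1/(-54 + 56) = 1/2 = ½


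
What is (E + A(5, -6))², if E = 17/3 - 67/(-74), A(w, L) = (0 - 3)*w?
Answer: 3500641/49284 ≈ 71.030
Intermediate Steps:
A(w, L) = -3*w
E = 1459/222 (E = 17*(⅓) - 67*(-1/74) = 17/3 + 67/74 = 1459/222 ≈ 6.5721)
(E + A(5, -6))² = (1459/222 - 3*5)² = (1459/222 - 15)² = (-1871/222)² = 3500641/49284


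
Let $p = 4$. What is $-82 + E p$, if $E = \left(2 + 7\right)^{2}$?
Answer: $242$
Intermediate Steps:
$E = 81$ ($E = 9^{2} = 81$)
$-82 + E p = -82 + 81 \cdot 4 = -82 + 324 = 242$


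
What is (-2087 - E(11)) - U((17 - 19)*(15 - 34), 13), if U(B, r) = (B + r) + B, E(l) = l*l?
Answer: -2297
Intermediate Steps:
E(l) = l²
U(B, r) = r + 2*B
(-2087 - E(11)) - U((17 - 19)*(15 - 34), 13) = (-2087 - 1*11²) - (13 + 2*((17 - 19)*(15 - 34))) = (-2087 - 1*121) - (13 + 2*(-2*(-19))) = (-2087 - 121) - (13 + 2*38) = -2208 - (13 + 76) = -2208 - 1*89 = -2208 - 89 = -2297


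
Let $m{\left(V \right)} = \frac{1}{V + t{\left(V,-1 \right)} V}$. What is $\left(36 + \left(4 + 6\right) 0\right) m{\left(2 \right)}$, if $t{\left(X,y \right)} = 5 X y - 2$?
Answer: $- \frac{18}{11} \approx -1.6364$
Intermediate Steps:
$t{\left(X,y \right)} = -2 + 5 X y$ ($t{\left(X,y \right)} = 5 X y - 2 = -2 + 5 X y$)
$m{\left(V \right)} = \frac{1}{V + V \left(-2 - 5 V\right)}$ ($m{\left(V \right)} = \frac{1}{V + \left(-2 + 5 V \left(-1\right)\right) V} = \frac{1}{V + \left(-2 - 5 V\right) V} = \frac{1}{V + V \left(-2 - 5 V\right)}$)
$\left(36 + \left(4 + 6\right) 0\right) m{\left(2 \right)} = \left(36 + \left(4 + 6\right) 0\right) \frac{1}{2 \left(-1 - 10\right)} = \left(36 + 10 \cdot 0\right) \frac{1}{2 \left(-1 - 10\right)} = \left(36 + 0\right) \frac{1}{2 \left(-11\right)} = 36 \cdot \frac{1}{2} \left(- \frac{1}{11}\right) = 36 \left(- \frac{1}{22}\right) = - \frac{18}{11}$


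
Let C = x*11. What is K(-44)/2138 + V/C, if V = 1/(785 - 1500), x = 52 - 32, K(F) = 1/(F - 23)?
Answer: -150273/11266297900 ≈ -1.3338e-5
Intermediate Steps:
K(F) = 1/(-23 + F)
x = 20
V = -1/715 (V = 1/(-715) = -1/715 ≈ -0.0013986)
C = 220 (C = 20*11 = 220)
K(-44)/2138 + V/C = 1/(-23 - 44*2138) - 1/715/220 = (1/2138)/(-67) - 1/715*1/220 = -1/67*1/2138 - 1/157300 = -1/143246 - 1/157300 = -150273/11266297900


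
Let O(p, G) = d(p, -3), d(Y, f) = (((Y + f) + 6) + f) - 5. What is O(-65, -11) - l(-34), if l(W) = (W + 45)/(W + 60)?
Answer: -1831/26 ≈ -70.423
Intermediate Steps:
l(W) = (45 + W)/(60 + W)
d(Y, f) = 1 + Y + 2*f (d(Y, f) = ((6 + Y + f) + f) - 5 = (6 + Y + 2*f) - 5 = 1 + Y + 2*f)
O(p, G) = -5 + p (O(p, G) = 1 + p + 2*(-3) = 1 + p - 6 = -5 + p)
O(-65, -11) - l(-34) = (-5 - 65) - (45 - 34)/(60 - 34) = -70 - 11/26 = -1831/26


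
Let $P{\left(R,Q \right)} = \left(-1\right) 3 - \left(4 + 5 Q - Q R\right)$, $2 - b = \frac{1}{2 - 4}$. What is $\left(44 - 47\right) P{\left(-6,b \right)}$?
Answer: $\frac{207}{2} \approx 103.5$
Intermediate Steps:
$b = \frac{5}{2}$ ($b = 2 - \frac{1}{2 - 4} = 2 - \frac{1}{-2} = 2 - - \frac{1}{2} = 2 + \frac{1}{2} = \frac{5}{2} \approx 2.5$)
$P{\left(R,Q \right)} = -7 - 5 Q + Q R$ ($P{\left(R,Q \right)} = -3 - \left(4 + 5 Q - Q R\right) = -7 - 5 Q + Q R$)
$\left(44 - 47\right) P{\left(-6,b \right)} = \left(44 - 47\right) \left(-7 - \frac{25}{2} + \frac{5}{2} \left(-6\right)\right) = - 3 \left(-7 - \frac{25}{2} - 15\right) = \left(-3\right) \left(- \frac{69}{2}\right) = \frac{207}{2}$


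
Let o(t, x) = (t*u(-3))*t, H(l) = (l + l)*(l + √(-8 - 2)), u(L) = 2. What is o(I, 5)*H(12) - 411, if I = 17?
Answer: 166053 + 13872*I*√10 ≈ 1.6605e+5 + 43867.0*I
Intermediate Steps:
H(l) = 2*l*(l + I*√10) (H(l) = (2*l)*(l + √(-10)) = (2*l)*(l + I*√10) = 2*l*(l + I*√10))
o(t, x) = 2*t² (o(t, x) = (t*2)*t = (2*t)*t = 2*t²)
o(I, 5)*H(12) - 411 = (2*17²)*(2*12*(12 + I*√10)) - 411 = (2*289)*(288 + 24*I*√10) - 411 = 578*(288 + 24*I*√10) - 411 = (166464 + 13872*I*√10) - 411 = 166053 + 13872*I*√10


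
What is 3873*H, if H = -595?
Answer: -2304435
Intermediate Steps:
3873*H = 3873*(-595) = -2304435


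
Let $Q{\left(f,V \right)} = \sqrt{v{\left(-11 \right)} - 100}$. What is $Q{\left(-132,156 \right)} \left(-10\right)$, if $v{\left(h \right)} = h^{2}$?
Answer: $- 10 \sqrt{21} \approx -45.826$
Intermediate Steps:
$Q{\left(f,V \right)} = \sqrt{21}$ ($Q{\left(f,V \right)} = \sqrt{\left(-11\right)^{2} - 100} = \sqrt{121 - 100} = \sqrt{21}$)
$Q{\left(-132,156 \right)} \left(-10\right) = \sqrt{21} \left(-10\right) = - 10 \sqrt{21}$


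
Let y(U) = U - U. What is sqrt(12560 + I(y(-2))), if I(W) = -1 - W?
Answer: sqrt(12559) ≈ 112.07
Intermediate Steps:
y(U) = 0
sqrt(12560 + I(y(-2))) = sqrt(12560 + (-1 - 1*0)) = sqrt(12560 + (-1 + 0)) = sqrt(12560 - 1) = sqrt(12559)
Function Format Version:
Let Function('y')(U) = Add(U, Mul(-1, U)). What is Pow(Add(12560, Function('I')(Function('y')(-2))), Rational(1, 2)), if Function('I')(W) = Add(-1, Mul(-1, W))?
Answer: Pow(12559, Rational(1, 2)) ≈ 112.07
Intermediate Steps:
Function('y')(U) = 0
Pow(Add(12560, Function('I')(Function('y')(-2))), Rational(1, 2)) = Pow(Add(12560, Add(-1, Mul(-1, 0))), Rational(1, 2)) = Pow(Add(12560, Add(-1, 0)), Rational(1, 2)) = Pow(Add(12560, -1), Rational(1, 2)) = Pow(12559, Rational(1, 2))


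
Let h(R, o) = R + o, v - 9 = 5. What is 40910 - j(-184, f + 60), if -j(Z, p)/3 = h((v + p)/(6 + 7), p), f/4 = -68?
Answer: 522968/13 ≈ 40228.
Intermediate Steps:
v = 14 (v = 9 + 5 = 14)
f = -272 (f = 4*(-68) = -272)
j(Z, p) = -42/13 - 42*p/13 (j(Z, p) = -3*((14 + p)/(6 + 7) + p) = -3*((14 + p)/13 + p) = -3*((14 + p)*(1/13) + p) = -3*((14/13 + p/13) + p) = -3*(14/13 + 14*p/13) = -42/13 - 42*p/13)
40910 - j(-184, f + 60) = 40910 - (-42/13 - 42*(-272 + 60)/13) = 40910 - (-42/13 - 42/13*(-212)) = 40910 - (-42/13 + 8904/13) = 40910 - 1*8862/13 = 40910 - 8862/13 = 522968/13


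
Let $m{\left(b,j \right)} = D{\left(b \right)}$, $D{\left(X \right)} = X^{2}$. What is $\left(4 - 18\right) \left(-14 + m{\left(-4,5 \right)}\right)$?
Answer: $-28$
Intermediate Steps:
$m{\left(b,j \right)} = b^{2}$
$\left(4 - 18\right) \left(-14 + m{\left(-4,5 \right)}\right) = \left(4 - 18\right) \left(-14 + \left(-4\right)^{2}\right) = - 14 \left(-14 + 16\right) = \left(-14\right) 2 = -28$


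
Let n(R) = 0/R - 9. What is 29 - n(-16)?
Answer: 38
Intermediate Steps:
n(R) = -9 (n(R) = 0 - 9 = -9)
29 - n(-16) = 29 - 1*(-9) = 29 + 9 = 38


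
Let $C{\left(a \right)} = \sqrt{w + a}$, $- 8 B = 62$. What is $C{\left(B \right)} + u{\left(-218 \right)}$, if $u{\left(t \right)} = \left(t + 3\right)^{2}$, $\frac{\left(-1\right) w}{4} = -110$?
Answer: $46225 + \frac{\sqrt{1729}}{2} \approx 46246.0$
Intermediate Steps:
$B = - \frac{31}{4}$ ($B = \left(- \frac{1}{8}\right) 62 = - \frac{31}{4} \approx -7.75$)
$w = 440$ ($w = \left(-4\right) \left(-110\right) = 440$)
$u{\left(t \right)} = \left(3 + t\right)^{2}$
$C{\left(a \right)} = \sqrt{440 + a}$
$C{\left(B \right)} + u{\left(-218 \right)} = \sqrt{440 - \frac{31}{4}} + \left(3 - 218\right)^{2} = \sqrt{\frac{1729}{4}} + \left(-215\right)^{2} = \frac{\sqrt{1729}}{2} + 46225 = 46225 + \frac{\sqrt{1729}}{2}$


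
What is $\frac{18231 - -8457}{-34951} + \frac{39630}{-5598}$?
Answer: $- \frac{255751259}{32609283} \approx -7.8429$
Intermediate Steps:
$\frac{18231 - -8457}{-34951} + \frac{39630}{-5598} = \left(18231 + 8457\right) \left(- \frac{1}{34951}\right) + 39630 \left(- \frac{1}{5598}\right) = 26688 \left(- \frac{1}{34951}\right) - \frac{6605}{933} = - \frac{26688}{34951} - \frac{6605}{933} = - \frac{255751259}{32609283}$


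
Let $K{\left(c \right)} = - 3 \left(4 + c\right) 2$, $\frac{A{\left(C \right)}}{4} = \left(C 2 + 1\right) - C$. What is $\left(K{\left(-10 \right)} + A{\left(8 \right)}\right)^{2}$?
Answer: $5184$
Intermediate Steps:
$A{\left(C \right)} = 4 + 4 C$ ($A{\left(C \right)} = 4 \left(\left(C 2 + 1\right) - C\right) = 4 \left(\left(2 C + 1\right) - C\right) = 4 \left(\left(1 + 2 C\right) - C\right) = 4 \left(1 + C\right) = 4 + 4 C$)
$K{\left(c \right)} = -24 - 6 c$ ($K{\left(c \right)} = \left(-12 - 3 c\right) 2 = -24 - 6 c$)
$\left(K{\left(-10 \right)} + A{\left(8 \right)}\right)^{2} = \left(\left(-24 - -60\right) + \left(4 + 4 \cdot 8\right)\right)^{2} = \left(\left(-24 + 60\right) + \left(4 + 32\right)\right)^{2} = \left(36 + 36\right)^{2} = 72^{2} = 5184$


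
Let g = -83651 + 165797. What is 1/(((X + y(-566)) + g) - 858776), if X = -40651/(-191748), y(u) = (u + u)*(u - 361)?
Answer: 191748/52296239683 ≈ 3.6666e-6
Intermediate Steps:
g = 82146
y(u) = 2*u*(-361 + u) (y(u) = (2*u)*(-361 + u) = 2*u*(-361 + u))
X = 40651/191748 (X = -40651*(-1/191748) = 40651/191748 ≈ 0.21200)
1/(((X + y(-566)) + g) - 858776) = 1/(((40651/191748 + 2*(-566)*(-361 - 566)) + 82146) - 858776) = 1/(((40651/191748 + 2*(-566)*(-927)) + 82146) - 858776) = 1/(((40651/191748 + 1049364) + 82146) - 858776) = 1/((201213488923/191748 + 82146) - 858776) = 1/(216964820131/191748 - 858776) = 1/(52296239683/191748) = 191748/52296239683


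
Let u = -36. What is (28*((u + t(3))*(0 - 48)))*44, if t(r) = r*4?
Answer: 1419264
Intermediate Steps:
t(r) = 4*r
(28*((u + t(3))*(0 - 48)))*44 = (28*((-36 + 4*3)*(0 - 48)))*44 = (28*((-36 + 12)*(-48)))*44 = (28*(-24*(-48)))*44 = (28*1152)*44 = 32256*44 = 1419264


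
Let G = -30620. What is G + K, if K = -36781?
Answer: -67401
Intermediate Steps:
G + K = -30620 - 36781 = -67401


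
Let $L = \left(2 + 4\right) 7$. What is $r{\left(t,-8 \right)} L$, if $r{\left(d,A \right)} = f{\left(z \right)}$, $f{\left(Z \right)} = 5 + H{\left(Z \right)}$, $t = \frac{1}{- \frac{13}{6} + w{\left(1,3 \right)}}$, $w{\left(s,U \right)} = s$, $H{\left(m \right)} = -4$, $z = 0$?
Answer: $42$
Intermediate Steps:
$t = - \frac{6}{7}$ ($t = \frac{1}{- \frac{13}{6} + 1} = \frac{1}{- \frac{7}{6}} = - \frac{6}{7} \approx -0.85714$)
$f{\left(Z \right)} = 1$ ($f{\left(Z \right)} = 5 - 4 = 1$)
$r{\left(d,A \right)} = 1$
$L = 42$ ($L = 6 \cdot 7 = 42$)
$r{\left(t,-8 \right)} L = 1 \cdot 42 = 42$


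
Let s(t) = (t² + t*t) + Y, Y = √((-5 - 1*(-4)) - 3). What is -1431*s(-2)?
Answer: -11448 - 2862*I ≈ -11448.0 - 2862.0*I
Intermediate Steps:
Y = 2*I (Y = √((-5 + 4) - 3) = √(-1 - 3) = √(-4) = 2*I ≈ 2.0*I)
s(t) = 2*I + 2*t² (s(t) = (t² + t*t) + 2*I = (t² + t²) + 2*I = 2*t² + 2*I = 2*I + 2*t²)
-1431*s(-2) = -1431*(2*I + 2*(-2)²) = -1431*(2*I + 2*4) = -1431*(2*I + 8) = -1431*(8 + 2*I) = -11448 - 2862*I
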